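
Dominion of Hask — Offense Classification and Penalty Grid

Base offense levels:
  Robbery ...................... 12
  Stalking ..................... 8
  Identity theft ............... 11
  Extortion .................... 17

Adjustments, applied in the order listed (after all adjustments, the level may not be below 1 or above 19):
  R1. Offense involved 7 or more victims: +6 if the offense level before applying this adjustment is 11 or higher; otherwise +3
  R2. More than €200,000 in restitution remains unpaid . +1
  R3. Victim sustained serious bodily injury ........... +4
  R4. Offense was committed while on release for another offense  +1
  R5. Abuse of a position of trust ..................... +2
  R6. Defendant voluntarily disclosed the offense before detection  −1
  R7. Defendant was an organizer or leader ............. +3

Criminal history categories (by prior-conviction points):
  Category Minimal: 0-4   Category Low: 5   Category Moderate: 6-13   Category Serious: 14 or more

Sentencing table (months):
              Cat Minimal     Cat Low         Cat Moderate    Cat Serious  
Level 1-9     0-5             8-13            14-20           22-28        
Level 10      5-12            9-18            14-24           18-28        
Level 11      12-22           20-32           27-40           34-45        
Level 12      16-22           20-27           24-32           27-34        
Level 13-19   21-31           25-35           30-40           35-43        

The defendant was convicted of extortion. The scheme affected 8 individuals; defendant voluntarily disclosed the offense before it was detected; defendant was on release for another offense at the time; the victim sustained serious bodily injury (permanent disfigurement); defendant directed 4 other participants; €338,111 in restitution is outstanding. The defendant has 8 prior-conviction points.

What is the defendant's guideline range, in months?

Base offense level for extortion: 17.
R1 applies (level before this adjustment is 17 ≥ 11, so +6): 17 + 6 = 23.
R2 applies: 23 + 1 = 24.
R3 applies: 24 + 4 = 28.
R4 applies: 28 + 1 = 29.
R5 does not apply.
R6 applies: 29 − 1 = 28.
R7 applies: 28 + 3 = 31.
Level 31 exceeds the maximum of 19; capped at 19.
Final offense level: 19.
Criminal history: 8 prior points → Category Moderate (6-13).
Level 19 falls in the 13-19 band.
Grid: Level 13-19 × Category Moderate = 30-40 months.

30-40 months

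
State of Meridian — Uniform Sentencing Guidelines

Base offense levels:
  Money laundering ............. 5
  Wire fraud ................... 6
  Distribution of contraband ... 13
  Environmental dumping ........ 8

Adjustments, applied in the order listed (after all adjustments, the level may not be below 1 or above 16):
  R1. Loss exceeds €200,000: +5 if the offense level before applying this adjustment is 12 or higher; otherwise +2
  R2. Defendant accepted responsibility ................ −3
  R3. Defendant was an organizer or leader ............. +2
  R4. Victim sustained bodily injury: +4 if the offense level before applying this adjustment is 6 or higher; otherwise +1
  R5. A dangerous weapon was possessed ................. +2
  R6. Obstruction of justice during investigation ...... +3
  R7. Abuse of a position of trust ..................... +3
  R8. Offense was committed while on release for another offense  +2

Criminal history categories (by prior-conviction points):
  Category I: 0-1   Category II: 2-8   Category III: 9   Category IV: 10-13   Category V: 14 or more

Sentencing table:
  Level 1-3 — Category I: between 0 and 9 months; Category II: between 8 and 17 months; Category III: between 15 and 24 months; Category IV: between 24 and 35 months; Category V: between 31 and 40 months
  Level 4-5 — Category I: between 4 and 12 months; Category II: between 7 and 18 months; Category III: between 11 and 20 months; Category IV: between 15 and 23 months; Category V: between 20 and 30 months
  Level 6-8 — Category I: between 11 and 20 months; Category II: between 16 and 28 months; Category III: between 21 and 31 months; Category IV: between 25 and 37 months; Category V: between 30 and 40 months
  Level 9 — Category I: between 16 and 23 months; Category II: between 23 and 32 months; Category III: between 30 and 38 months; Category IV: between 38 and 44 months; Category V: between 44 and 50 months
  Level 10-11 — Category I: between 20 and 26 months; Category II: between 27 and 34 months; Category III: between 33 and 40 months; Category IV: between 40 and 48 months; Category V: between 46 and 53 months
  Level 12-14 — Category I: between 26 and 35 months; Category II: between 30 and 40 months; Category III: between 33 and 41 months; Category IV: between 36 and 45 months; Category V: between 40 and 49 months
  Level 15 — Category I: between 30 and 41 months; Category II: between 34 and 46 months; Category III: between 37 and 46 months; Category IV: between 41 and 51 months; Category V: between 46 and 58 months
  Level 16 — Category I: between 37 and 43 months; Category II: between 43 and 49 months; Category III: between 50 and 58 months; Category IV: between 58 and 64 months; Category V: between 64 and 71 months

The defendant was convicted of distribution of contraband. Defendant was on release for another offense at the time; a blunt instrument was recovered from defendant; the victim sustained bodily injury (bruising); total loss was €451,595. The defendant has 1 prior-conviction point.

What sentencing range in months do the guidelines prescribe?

37-43 months

Base offense level for distribution of contraband: 13.
R1 applies (level before this adjustment is 13 ≥ 12, so +5): 13 + 5 = 18.
R2 does not apply.
R4 applies (level before this adjustment is 18 ≥ 6, so +4): 18 + 4 = 22.
R5 applies: 22 + 2 = 24.
R6 does not apply.
R8 applies: 24 + 2 = 26.
Level 26 exceeds the maximum of 16; capped at 16.
Final offense level: 16.
Criminal history: 1 prior point → Category I (0-1).
Level 16 falls in the 16 band.
Grid: Level 16 × Category I = 37-43 months.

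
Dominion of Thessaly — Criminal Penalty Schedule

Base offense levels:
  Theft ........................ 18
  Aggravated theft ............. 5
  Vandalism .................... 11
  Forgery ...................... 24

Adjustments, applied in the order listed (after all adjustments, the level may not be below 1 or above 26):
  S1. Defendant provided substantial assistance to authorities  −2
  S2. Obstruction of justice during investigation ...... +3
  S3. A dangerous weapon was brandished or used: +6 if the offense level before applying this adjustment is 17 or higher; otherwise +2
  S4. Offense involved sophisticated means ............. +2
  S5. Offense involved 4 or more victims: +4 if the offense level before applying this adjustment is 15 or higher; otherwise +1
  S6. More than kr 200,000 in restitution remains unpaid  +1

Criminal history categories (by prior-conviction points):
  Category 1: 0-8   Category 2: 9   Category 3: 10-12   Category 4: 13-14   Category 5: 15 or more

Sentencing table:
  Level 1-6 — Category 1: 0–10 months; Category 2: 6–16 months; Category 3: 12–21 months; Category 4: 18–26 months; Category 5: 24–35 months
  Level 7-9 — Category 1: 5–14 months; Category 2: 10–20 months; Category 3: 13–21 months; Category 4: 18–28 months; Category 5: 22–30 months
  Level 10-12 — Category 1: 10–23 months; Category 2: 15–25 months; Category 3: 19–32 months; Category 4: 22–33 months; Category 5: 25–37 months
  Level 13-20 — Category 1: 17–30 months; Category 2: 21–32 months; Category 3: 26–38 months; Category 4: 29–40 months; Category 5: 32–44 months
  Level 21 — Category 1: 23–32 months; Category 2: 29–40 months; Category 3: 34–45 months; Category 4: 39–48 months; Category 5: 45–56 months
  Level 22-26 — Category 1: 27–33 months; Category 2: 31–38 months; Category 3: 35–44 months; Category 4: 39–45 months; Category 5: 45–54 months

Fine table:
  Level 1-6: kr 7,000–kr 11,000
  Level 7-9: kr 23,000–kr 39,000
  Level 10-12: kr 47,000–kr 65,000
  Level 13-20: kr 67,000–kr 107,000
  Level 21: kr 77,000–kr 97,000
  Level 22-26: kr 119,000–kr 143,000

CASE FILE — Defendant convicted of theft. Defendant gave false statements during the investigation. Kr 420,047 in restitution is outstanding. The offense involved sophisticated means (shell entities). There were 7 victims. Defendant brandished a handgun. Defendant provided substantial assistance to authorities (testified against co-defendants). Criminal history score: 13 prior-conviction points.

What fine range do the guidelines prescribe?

kr 119,000–kr 143,000

Base offense level for theft: 18.
S1 applies: 18 − 2 = 16.
S2 applies: 16 + 3 = 19.
S3 applies (level before this adjustment is 19 ≥ 17, so +6): 19 + 6 = 25.
S4 applies: 25 + 2 = 27.
S5 applies (level before this adjustment is 27 ≥ 15, so +4): 27 + 4 = 31.
S6 applies: 31 + 1 = 32.
Level 32 exceeds the maximum of 26; capped at 26.
Final offense level: 26.
Level 26 falls in the 22-26 band.
Fine table: Level 22-26 → kr 119,000–kr 143,000.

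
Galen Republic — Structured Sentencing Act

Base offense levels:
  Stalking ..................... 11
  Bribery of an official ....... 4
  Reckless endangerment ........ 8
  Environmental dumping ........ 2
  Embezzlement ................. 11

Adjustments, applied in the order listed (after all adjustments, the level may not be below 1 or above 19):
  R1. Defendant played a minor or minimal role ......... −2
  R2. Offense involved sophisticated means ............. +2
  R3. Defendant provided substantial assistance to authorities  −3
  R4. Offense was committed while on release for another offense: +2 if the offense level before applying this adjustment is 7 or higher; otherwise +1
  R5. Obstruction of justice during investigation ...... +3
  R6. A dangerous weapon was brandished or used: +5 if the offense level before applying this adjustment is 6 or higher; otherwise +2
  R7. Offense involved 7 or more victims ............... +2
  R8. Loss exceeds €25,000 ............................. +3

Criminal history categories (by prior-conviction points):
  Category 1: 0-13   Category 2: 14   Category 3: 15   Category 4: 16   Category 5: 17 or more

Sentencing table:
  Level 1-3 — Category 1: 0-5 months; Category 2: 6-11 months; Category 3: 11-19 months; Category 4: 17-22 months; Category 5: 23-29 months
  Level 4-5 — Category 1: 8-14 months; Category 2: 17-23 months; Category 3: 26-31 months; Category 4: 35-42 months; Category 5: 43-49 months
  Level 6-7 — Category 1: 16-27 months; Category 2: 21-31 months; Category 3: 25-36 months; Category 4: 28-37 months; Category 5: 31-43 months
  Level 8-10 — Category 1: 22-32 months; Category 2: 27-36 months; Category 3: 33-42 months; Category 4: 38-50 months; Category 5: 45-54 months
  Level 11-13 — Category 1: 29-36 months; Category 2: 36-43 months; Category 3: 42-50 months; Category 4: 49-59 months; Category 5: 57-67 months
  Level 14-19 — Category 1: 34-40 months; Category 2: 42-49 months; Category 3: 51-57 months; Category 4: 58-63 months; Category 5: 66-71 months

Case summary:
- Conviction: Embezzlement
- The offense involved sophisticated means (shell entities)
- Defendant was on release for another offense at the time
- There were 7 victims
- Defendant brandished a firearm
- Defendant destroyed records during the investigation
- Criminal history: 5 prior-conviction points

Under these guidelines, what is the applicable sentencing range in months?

34-40 months

Base offense level for embezzlement: 11.
R2 applies: 11 + 2 = 13.
R4 applies (level before this adjustment is 13 ≥ 7, so +2): 13 + 2 = 15.
R5 applies: 15 + 3 = 18.
R6 applies (level before this adjustment is 18 ≥ 6, so +5): 18 + 5 = 23.
R7 applies: 23 + 2 = 25.
Level 25 exceeds the maximum of 19; capped at 19.
Final offense level: 19.
Criminal history: 5 prior points → Category 1 (0-13).
Level 19 falls in the 14-19 band.
Grid: Level 14-19 × Category 1 = 34-40 months.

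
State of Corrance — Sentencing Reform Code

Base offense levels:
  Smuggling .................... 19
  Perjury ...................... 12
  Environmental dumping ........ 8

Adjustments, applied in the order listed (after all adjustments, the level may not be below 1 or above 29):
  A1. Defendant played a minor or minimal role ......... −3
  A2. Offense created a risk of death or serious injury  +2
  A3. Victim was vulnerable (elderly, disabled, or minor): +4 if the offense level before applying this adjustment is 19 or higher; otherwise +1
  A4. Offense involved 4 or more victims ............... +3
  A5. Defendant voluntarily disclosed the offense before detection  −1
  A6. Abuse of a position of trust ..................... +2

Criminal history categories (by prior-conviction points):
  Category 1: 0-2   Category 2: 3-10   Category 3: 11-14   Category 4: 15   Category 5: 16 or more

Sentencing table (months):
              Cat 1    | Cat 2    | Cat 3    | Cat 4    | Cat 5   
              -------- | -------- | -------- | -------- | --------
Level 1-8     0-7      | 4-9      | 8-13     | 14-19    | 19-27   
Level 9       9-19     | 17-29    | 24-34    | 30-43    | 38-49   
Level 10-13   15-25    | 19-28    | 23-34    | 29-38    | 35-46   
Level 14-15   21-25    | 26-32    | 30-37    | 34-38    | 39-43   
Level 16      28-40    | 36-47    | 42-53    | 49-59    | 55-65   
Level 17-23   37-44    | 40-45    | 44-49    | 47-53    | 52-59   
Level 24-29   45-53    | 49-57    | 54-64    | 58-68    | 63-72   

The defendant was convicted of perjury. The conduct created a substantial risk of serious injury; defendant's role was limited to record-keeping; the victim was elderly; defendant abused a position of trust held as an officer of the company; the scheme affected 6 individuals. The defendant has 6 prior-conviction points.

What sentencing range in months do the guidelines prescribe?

Base offense level for perjury: 12.
A1 applies: 12 − 3 = 9.
A2 applies: 9 + 2 = 11.
A3 applies (level before this adjustment is 11 < 19, so +1): 11 + 1 = 12.
A4 applies: 12 + 3 = 15.
A5 does not apply.
A6 applies: 15 + 2 = 17.
Final offense level: 17.
Criminal history: 6 prior points → Category 2 (3-10).
Level 17 falls in the 17-23 band.
Grid: Level 17-23 × Category 2 = 40-45 months.

40-45 months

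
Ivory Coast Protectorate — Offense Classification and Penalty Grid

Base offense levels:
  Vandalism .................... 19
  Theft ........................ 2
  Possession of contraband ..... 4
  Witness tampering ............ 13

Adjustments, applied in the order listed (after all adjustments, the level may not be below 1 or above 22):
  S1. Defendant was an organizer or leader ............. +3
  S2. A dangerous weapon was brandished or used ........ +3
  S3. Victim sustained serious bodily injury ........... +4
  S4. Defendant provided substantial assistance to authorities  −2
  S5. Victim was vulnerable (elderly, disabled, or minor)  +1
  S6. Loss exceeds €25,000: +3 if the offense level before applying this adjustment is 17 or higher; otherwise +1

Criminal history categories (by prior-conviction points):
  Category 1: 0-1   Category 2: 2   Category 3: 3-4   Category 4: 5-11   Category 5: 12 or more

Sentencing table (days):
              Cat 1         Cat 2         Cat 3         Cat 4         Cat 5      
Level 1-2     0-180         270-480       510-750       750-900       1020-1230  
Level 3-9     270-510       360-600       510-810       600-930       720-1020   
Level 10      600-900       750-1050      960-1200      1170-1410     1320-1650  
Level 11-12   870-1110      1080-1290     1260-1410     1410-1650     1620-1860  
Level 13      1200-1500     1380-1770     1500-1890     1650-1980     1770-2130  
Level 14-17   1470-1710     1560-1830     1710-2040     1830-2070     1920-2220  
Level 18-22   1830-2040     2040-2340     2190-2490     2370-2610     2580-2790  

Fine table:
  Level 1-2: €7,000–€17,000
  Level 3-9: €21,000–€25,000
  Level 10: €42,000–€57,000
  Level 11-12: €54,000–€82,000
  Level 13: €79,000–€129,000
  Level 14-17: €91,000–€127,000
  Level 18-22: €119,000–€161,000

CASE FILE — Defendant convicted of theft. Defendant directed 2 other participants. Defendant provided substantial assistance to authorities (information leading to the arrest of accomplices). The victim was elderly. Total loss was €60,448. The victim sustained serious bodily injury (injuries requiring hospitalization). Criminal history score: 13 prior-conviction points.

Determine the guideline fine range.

€21,000–€25,000

Base offense level for theft: 2.
S1 applies: 2 + 3 = 5.
S3 applies: 5 + 4 = 9.
S4 applies: 9 − 2 = 7.
S5 applies: 7 + 1 = 8.
S6 applies (level before this adjustment is 8 < 17, so +1): 8 + 1 = 9.
Final offense level: 9.
Level 9 falls in the 3-9 band.
Fine table: Level 3-9 → €21,000–€25,000.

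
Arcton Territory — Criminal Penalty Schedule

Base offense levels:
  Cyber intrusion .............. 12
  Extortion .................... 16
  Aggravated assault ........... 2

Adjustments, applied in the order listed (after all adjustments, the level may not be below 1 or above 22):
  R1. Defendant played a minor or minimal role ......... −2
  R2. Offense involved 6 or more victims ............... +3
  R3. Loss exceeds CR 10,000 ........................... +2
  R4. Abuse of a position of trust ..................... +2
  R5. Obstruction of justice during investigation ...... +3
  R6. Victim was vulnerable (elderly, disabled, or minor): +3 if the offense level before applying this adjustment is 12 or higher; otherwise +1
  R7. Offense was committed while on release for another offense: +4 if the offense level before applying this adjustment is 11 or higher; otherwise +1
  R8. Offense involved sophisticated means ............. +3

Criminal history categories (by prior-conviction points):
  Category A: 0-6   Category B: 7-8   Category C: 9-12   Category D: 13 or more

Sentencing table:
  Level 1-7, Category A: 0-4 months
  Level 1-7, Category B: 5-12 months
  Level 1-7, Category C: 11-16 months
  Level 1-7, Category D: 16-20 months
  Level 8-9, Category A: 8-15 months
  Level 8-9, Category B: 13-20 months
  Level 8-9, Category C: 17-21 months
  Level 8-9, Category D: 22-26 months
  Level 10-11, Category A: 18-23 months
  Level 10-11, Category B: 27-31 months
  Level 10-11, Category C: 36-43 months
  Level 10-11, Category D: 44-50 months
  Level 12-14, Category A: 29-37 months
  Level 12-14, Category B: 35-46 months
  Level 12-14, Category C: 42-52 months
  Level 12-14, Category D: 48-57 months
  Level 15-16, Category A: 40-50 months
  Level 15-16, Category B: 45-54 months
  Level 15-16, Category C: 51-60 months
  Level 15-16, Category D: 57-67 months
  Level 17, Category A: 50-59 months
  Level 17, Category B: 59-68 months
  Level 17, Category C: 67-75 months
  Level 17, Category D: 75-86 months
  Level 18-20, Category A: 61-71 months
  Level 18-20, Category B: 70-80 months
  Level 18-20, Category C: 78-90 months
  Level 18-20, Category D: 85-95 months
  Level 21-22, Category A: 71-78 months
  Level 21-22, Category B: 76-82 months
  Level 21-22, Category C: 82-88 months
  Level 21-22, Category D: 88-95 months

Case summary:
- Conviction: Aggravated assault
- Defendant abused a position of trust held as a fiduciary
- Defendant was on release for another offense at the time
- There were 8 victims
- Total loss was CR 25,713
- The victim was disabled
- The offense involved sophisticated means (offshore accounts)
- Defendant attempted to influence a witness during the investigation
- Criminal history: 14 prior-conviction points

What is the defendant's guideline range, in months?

88-95 months

Base offense level for aggravated assault: 2.
R2 applies: 2 + 3 = 5.
R3 applies: 5 + 2 = 7.
R4 applies: 7 + 2 = 9.
R5 applies: 9 + 3 = 12.
R6 applies (level before this adjustment is 12 ≥ 12, so +3): 12 + 3 = 15.
R7 applies (level before this adjustment is 15 ≥ 11, so +4): 15 + 4 = 19.
R8 applies: 19 + 3 = 22.
Final offense level: 22.
Criminal history: 14 prior points → Category D (13+).
Level 22 falls in the 21-22 band.
Grid: Level 21-22 × Category D = 88-95 months.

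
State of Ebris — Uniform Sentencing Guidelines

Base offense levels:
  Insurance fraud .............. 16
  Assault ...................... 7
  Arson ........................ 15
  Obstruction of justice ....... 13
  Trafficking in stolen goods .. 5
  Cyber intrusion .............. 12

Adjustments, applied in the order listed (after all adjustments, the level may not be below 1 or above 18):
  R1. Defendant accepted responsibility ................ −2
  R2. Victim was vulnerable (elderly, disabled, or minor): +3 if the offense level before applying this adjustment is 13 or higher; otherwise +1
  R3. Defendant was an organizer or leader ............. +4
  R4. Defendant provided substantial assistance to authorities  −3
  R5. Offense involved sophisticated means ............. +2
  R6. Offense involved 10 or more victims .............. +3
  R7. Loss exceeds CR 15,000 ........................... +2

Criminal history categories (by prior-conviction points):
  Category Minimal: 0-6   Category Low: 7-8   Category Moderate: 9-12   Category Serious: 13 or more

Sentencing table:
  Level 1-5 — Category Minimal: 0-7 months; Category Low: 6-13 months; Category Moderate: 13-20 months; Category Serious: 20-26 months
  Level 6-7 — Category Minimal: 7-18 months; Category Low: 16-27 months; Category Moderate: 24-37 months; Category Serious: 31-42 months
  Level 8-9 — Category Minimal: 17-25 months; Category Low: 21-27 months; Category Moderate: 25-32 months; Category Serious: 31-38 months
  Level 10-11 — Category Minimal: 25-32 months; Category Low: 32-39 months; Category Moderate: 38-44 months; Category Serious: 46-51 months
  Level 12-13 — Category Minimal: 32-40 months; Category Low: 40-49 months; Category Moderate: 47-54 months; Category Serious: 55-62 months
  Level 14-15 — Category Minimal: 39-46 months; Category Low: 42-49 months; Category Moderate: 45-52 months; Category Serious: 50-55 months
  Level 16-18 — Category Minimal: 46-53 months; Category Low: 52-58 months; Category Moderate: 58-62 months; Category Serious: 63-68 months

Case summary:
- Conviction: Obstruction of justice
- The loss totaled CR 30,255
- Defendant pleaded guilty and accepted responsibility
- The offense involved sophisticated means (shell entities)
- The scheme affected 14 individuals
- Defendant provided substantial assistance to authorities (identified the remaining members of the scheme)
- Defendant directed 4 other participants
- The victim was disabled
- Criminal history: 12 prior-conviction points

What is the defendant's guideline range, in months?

Base offense level for obstruction of justice: 13.
R1 applies: 13 − 2 = 11.
R2 applies (level before this adjustment is 11 < 13, so +1): 11 + 1 = 12.
R3 applies: 12 + 4 = 16.
R4 applies: 16 − 3 = 13.
R5 applies: 13 + 2 = 15.
R6 applies: 15 + 3 = 18.
R7 applies: 18 + 2 = 20.
Level 20 exceeds the maximum of 18; capped at 18.
Final offense level: 18.
Criminal history: 12 prior points → Category Moderate (9-12).
Level 18 falls in the 16-18 band.
Grid: Level 16-18 × Category Moderate = 58-62 months.

58-62 months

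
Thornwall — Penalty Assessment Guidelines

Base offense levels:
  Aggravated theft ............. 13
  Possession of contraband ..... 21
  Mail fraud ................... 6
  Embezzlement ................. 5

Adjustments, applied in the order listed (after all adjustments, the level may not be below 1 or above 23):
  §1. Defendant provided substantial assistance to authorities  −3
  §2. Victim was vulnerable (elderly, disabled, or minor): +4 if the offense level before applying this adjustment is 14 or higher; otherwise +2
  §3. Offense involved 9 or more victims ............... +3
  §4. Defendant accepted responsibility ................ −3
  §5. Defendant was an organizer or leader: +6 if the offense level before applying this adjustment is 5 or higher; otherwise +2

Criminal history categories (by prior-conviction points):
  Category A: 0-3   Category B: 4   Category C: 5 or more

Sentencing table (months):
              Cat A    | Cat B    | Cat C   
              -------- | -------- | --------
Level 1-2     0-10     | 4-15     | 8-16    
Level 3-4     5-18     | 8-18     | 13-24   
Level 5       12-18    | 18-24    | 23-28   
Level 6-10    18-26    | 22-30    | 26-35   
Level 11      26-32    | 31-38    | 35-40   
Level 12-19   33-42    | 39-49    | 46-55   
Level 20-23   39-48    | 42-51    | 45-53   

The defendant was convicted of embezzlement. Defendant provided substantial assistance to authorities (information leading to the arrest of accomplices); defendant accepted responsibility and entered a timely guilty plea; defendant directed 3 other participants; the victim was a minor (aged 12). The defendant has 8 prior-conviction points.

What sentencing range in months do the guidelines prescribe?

13-24 months

Base offense level for embezzlement: 5.
§1 applies: 5 − 3 = 2.
§2 applies (level before this adjustment is 2 < 14, so +2): 2 + 2 = 4.
§3 does not apply.
§4 applies: 4 − 3 = 1.
§5 applies (level before this adjustment is 1 < 5, so +2): 1 + 2 = 3.
Final offense level: 3.
Criminal history: 8 prior points → Category C (5+).
Level 3 falls in the 3-4 band.
Grid: Level 3-4 × Category C = 13-24 months.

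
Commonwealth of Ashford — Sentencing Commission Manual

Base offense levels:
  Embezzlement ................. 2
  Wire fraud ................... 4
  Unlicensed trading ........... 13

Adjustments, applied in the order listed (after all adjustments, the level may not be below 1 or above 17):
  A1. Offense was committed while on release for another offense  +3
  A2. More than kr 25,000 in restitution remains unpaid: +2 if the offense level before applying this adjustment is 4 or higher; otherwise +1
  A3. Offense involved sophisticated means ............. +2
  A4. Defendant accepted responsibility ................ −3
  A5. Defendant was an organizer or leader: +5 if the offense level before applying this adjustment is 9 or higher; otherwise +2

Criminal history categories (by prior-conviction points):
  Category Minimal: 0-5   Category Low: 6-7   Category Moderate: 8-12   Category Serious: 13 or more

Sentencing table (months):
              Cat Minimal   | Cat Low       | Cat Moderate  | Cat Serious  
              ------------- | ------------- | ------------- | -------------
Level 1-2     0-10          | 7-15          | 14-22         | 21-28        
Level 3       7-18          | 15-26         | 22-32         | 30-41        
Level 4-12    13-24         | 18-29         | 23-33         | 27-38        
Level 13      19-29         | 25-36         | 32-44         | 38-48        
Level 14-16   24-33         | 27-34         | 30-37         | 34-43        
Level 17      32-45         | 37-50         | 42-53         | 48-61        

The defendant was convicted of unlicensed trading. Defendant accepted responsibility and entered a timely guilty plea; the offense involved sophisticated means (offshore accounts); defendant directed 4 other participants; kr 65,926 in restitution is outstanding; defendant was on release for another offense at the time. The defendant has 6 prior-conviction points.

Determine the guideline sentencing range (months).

Base offense level for unlicensed trading: 13.
A1 applies: 13 + 3 = 16.
A2 applies (level before this adjustment is 16 ≥ 4, so +2): 16 + 2 = 18.
A3 applies: 18 + 2 = 20.
A4 applies: 20 − 3 = 17.
A5 applies (level before this adjustment is 17 ≥ 9, so +5): 17 + 5 = 22.
Level 22 exceeds the maximum of 17; capped at 17.
Final offense level: 17.
Criminal history: 6 prior points → Category Low (6-7).
Level 17 falls in the 17 band.
Grid: Level 17 × Category Low = 37-50 months.

37-50 months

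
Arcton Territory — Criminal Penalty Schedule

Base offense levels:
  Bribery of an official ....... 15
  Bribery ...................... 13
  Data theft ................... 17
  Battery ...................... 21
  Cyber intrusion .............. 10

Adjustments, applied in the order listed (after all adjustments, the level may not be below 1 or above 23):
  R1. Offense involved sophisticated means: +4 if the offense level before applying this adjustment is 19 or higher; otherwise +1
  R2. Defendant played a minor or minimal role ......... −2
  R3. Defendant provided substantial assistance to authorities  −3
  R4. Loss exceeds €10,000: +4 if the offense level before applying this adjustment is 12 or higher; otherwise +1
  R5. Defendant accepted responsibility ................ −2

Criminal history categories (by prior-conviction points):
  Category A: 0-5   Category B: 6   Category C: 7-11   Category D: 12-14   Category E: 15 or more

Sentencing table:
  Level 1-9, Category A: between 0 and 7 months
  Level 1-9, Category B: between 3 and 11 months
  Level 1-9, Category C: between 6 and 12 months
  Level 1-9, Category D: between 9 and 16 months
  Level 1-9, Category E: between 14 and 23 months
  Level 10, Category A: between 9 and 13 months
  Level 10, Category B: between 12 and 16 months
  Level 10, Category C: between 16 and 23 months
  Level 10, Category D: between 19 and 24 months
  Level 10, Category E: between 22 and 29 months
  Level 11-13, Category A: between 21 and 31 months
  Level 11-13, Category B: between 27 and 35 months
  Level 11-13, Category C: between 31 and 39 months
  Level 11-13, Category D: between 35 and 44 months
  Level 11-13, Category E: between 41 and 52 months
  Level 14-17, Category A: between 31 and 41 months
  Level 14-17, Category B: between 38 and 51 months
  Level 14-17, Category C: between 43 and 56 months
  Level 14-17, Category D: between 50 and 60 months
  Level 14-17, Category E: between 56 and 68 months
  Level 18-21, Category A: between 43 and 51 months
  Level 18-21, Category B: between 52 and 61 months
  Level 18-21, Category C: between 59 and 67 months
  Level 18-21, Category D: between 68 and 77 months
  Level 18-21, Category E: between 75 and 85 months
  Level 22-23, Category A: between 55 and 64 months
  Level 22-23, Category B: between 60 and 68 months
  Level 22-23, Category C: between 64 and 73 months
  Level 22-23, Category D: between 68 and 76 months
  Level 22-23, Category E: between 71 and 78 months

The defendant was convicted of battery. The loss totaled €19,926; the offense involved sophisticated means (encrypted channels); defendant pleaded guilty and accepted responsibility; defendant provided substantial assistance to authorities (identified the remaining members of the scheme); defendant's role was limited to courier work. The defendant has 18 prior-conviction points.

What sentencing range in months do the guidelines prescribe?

71-78 months

Base offense level for battery: 21.
R1 applies (level before this adjustment is 21 ≥ 19, so +4): 21 + 4 = 25.
R2 applies: 25 − 2 = 23.
R3 applies: 23 − 3 = 20.
R4 applies (level before this adjustment is 20 ≥ 12, so +4): 20 + 4 = 24.
R5 applies: 24 − 2 = 22.
Final offense level: 22.
Criminal history: 18 prior points → Category E (15+).
Level 22 falls in the 22-23 band.
Grid: Level 22-23 × Category E = 71-78 months.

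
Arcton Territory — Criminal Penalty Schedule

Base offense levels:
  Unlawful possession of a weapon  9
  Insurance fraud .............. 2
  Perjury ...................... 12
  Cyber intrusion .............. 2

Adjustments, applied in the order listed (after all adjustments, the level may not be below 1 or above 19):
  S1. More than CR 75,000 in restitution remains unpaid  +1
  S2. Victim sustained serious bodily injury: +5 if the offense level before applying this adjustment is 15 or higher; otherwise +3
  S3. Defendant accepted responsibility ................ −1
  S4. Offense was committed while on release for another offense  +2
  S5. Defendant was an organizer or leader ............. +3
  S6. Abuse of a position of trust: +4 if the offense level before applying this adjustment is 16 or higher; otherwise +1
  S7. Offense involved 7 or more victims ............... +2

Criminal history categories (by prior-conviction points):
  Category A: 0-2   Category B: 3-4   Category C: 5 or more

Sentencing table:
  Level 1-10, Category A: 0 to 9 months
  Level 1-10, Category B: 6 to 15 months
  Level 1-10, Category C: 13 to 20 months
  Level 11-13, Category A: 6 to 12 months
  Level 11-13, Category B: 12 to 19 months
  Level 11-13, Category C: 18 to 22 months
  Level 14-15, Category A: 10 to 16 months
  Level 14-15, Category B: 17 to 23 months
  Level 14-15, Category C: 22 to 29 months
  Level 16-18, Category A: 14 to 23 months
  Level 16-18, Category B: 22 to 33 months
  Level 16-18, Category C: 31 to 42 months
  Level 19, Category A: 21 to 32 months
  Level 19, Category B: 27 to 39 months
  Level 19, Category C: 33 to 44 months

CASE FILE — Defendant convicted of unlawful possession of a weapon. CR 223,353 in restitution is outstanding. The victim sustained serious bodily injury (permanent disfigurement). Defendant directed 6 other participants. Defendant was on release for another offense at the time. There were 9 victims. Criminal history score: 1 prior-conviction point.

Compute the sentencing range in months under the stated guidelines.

Base offense level for unlawful possession of a weapon: 9.
S1 applies: 9 + 1 = 10.
S2 applies (level before this adjustment is 10 < 15, so +3): 10 + 3 = 13.
S4 applies: 13 + 2 = 15.
S5 applies: 15 + 3 = 18.
S6 does not apply.
S7 applies: 18 + 2 = 20.
Level 20 exceeds the maximum of 19; capped at 19.
Final offense level: 19.
Criminal history: 1 prior point → Category A (0-2).
Level 19 falls in the 19 band.
Grid: Level 19 × Category A = 21-32 months.

21-32 months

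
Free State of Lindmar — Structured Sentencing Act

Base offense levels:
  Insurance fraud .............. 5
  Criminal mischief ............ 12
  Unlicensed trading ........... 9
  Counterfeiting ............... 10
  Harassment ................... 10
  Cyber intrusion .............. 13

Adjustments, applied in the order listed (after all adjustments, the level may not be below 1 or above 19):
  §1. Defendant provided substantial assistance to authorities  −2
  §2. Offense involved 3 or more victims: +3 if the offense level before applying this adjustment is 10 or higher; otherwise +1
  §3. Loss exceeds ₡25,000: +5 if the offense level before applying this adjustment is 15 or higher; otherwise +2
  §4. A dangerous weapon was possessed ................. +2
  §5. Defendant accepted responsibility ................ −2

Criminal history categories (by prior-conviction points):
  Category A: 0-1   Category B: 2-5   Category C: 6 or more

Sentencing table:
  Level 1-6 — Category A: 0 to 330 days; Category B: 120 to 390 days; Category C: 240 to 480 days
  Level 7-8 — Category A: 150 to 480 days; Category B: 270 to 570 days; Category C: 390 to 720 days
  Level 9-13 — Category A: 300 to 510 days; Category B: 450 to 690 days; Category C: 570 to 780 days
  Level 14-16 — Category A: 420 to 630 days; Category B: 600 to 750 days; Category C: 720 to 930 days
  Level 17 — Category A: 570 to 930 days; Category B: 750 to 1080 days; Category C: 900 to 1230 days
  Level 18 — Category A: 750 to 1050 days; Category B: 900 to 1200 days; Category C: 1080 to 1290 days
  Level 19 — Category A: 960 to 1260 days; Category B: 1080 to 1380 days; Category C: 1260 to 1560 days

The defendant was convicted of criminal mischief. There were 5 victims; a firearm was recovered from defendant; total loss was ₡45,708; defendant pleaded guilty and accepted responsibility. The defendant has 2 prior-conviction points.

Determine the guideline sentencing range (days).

1080-1380 days

Base offense level for criminal mischief: 12.
§2 applies (level before this adjustment is 12 ≥ 10, so +3): 12 + 3 = 15.
§3 applies (level before this adjustment is 15 ≥ 15, so +5): 15 + 5 = 20.
§4 applies: 20 + 2 = 22.
§5 applies: 22 − 2 = 20.
Level 20 exceeds the maximum of 19; capped at 19.
Final offense level: 19.
Criminal history: 2 prior points → Category B (2-5).
Level 19 falls in the 19 band.
Grid: Level 19 × Category B = 1080-1380 days.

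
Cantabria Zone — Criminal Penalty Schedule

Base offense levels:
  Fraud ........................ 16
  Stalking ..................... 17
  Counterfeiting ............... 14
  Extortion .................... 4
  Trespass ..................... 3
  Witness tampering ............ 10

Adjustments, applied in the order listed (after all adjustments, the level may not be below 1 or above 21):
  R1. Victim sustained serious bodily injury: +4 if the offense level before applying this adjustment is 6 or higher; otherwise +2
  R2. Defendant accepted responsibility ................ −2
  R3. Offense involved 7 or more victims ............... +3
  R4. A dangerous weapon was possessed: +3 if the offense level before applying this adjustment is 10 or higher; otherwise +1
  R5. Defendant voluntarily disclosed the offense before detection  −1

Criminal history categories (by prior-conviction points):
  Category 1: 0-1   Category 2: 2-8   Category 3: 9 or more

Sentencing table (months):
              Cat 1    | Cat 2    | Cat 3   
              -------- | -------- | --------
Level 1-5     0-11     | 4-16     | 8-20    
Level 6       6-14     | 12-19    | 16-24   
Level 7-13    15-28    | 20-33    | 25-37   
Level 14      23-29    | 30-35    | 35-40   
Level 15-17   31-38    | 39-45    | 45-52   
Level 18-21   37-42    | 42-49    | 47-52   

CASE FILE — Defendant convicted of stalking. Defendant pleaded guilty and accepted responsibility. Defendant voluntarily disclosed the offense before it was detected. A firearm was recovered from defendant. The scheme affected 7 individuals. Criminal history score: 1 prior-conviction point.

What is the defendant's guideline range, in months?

Base offense level for stalking: 17.
R1 does not apply.
R2 applies: 17 − 2 = 15.
R3 applies: 15 + 3 = 18.
R4 applies (level before this adjustment is 18 ≥ 10, so +3): 18 + 3 = 21.
R5 applies: 21 − 1 = 20.
Final offense level: 20.
Criminal history: 1 prior point → Category 1 (0-1).
Level 20 falls in the 18-21 band.
Grid: Level 18-21 × Category 1 = 37-42 months.

37-42 months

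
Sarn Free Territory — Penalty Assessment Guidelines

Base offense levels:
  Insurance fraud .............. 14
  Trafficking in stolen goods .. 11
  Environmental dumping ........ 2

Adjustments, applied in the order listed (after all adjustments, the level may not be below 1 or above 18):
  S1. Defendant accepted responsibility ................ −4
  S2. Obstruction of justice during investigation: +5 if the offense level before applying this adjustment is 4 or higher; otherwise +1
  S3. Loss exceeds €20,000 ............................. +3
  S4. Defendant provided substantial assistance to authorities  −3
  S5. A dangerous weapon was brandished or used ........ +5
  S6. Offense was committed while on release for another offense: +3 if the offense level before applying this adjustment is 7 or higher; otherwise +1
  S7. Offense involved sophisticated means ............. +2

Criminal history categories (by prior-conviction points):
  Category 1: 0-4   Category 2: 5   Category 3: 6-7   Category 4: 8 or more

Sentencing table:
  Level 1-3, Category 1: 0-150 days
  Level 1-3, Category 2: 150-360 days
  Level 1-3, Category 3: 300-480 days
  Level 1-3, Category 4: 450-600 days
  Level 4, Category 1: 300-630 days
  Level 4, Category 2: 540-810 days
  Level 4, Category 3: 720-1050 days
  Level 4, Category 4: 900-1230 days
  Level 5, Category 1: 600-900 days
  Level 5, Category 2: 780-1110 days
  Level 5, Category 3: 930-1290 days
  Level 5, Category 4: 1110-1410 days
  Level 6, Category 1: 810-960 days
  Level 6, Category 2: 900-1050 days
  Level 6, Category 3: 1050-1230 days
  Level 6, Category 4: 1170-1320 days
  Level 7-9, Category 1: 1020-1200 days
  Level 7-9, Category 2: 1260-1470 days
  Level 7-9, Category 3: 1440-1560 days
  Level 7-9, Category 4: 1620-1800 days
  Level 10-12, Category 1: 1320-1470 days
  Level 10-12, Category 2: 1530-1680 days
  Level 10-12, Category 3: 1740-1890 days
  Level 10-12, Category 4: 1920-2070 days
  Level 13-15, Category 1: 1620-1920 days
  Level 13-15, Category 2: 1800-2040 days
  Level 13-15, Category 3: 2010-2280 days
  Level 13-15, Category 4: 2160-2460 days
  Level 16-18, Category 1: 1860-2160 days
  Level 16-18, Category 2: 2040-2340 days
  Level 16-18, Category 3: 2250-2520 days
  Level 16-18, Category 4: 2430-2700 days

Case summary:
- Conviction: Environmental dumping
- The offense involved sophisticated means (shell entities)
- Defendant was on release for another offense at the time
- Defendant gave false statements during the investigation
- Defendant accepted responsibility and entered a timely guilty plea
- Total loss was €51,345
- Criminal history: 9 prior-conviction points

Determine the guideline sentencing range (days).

Base offense level for environmental dumping: 2.
S1 applies: 2 − 4 = -2.
S2 applies (level before this adjustment is -2 < 4, so +1): -2 + 1 = -1.
S3 applies: -1 + 3 = 2.
S5 does not apply.
S6 applies (level before this adjustment is 2 < 7, so +1): 2 + 1 = 3.
S7 applies: 3 + 2 = 5.
Final offense level: 5.
Criminal history: 9 prior points → Category 4 (8+).
Level 5 falls in the 5 band.
Grid: Level 5 × Category 4 = 1110-1410 days.

1110-1410 days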